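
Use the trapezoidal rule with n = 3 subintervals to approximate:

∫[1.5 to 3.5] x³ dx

f(x) = x³
a = 1.5, b = 3.5, n = 3
h = (b - a)/n = 0.666667

Trapezoidal rule: (h/2)[f(x₀) + 2f(x₁) + 2f(x₂) + ... + f(xₙ)]

x_0 = 1.5000, f(x_0) = 3.375000, coefficient = 1
x_1 = 2.1667, f(x_1) = 10.171296, coefficient = 2
x_2 = 2.8333, f(x_2) = 22.745370, coefficient = 2
x_3 = 3.5000, f(x_3) = 42.875000, coefficient = 1

I ≈ (0.666667/2) × 112.083333 = 37.361111
Exact value: 36.250000
Error: 1.111111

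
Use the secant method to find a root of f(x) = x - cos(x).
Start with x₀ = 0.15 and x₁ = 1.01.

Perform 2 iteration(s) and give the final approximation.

f(x) = x - cos(x)
x₀ = 0.15, x₁ = 1.01

Secant formula: x_{n+1} = x_n - f(x_n)(x_n - x_{n-1})/(f(x_n) - f(x_{n-1}))

Iteration 1:
  f(0.150000) = -0.838771
  f(1.010000) = 0.478139
  x_2 = 1.010000 - 0.478139×(1.010000 - 0.150000)/(0.478139 - (-0.838771))
       = 0.697754
Iteration 2:
  f(1.010000) = 0.478139
  f(0.697754) = -0.068533
  x_3 = 0.697754 - (-0.068533)×(0.697754 - 1.010000)/(-0.068533 - 0.478139)
       = 0.736898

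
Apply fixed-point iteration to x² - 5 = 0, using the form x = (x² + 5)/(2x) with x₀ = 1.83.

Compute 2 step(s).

Equation: x² - 5 = 0
Fixed-point form: x = (x² + 5)/(2x)
x₀ = 1.83

x_1 = g(1.830000) = 2.281120
x_2 = g(2.281120) = 2.236513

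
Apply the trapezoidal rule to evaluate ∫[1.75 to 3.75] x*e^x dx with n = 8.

f(x) = x*e^x
a = 1.75, b = 3.75, n = 8
h = (b - a)/n = 0.250000

Trapezoidal rule: (h/2)[f(x₀) + 2f(x₁) + 2f(x₂) + ... + f(xₙ)]

x_0 = 1.7500, f(x_0) = 10.070555, coefficient = 1
x_1 = 2.0000, f(x_1) = 14.778112, coefficient = 2
x_2 = 2.2500, f(x_2) = 21.347406, coefficient = 2
x_3 = 2.5000, f(x_3) = 30.456235, coefficient = 2
x_4 = 2.7500, f(x_4) = 43.017238, coefficient = 2
x_5 = 3.0000, f(x_5) = 60.256611, coefficient = 2
x_6 = 3.2500, f(x_6) = 83.818605, coefficient = 2
x_7 = 3.5000, f(x_7) = 115.904082, coefficient = 2
x_8 = 3.7500, f(x_8) = 159.454058, coefficient = 1

I ≈ (0.250000/2) × 908.681188 = 113.585148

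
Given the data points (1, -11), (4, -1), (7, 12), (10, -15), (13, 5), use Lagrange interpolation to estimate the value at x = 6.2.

Lagrange interpolation formula:
P(x) = Σ yᵢ × Lᵢ(x)
where Lᵢ(x) = Π_{j≠i} (x - xⱼ)/(xᵢ - xⱼ)

L_0(6.2) = (6.2 - 4)/(1 - 4) × (6.2 - 7)/(1 - 7) × (6.2 - 10)/(1 - 10) × (6.2 - 13)/(1 - 13) = -0.023394
L_1(6.2) = (6.2 - 1)/(4 - 1) × (6.2 - 7)/(4 - 7) × (6.2 - 10)/(4 - 10) × (6.2 - 13)/(4 - 13) = 0.221182
L_2(6.2) = (6.2 - 1)/(7 - 1) × (6.2 - 4)/(7 - 4) × (6.2 - 10)/(7 - 10) × (6.2 - 13)/(7 - 13) = 0.912375
L_3(6.2) = (6.2 - 1)/(10 - 1) × (6.2 - 4)/(10 - 4) × (6.2 - 7)/(10 - 7) × (6.2 - 13)/(10 - 13) = -0.128053
L_4(6.2) = (6.2 - 1)/(13 - 1) × (6.2 - 4)/(13 - 4) × (6.2 - 7)/(13 - 7) × (6.2 - 10)/(13 - 10) = 0.017890

P(6.2) = (-11)×L_0(6.2) + (-1)×L_1(6.2) + 12×L_2(6.2) + (-15)×L_3(6.2) + 5×L_4(6.2)
P(6.2) = 12.994897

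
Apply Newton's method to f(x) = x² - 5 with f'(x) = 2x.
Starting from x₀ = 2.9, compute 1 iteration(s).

f(x) = x² - 5
f'(x) = 2x
x₀ = 2.9

Newton-Raphson formula: x_{n+1} = x_n - f(x_n)/f'(x_n)

Iteration 1:
  f(2.900000) = 3.410000
  f'(2.900000) = 5.800000
  x_1 = 2.900000 - 3.410000/5.800000 = 2.312069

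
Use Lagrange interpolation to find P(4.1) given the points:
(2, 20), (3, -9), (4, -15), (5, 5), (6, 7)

Lagrange interpolation formula:
P(x) = Σ yᵢ × Lᵢ(x)
where Lᵢ(x) = Π_{j≠i} (x - xⱼ)/(xᵢ - xⱼ)

L_0(4.1) = (4.1 - 3)/(2 - 3) × (4.1 - 4)/(2 - 4) × (4.1 - 5)/(2 - 5) × (4.1 - 6)/(2 - 6) = 0.007837
L_1(4.1) = (4.1 - 2)/(3 - 2) × (4.1 - 4)/(3 - 4) × (4.1 - 5)/(3 - 5) × (4.1 - 6)/(3 - 6) = -0.059850
L_2(4.1) = (4.1 - 2)/(4 - 2) × (4.1 - 3)/(4 - 3) × (4.1 - 5)/(4 - 5) × (4.1 - 6)/(4 - 6) = 0.987525
L_3(4.1) = (4.1 - 2)/(5 - 2) × (4.1 - 3)/(5 - 3) × (4.1 - 4)/(5 - 4) × (4.1 - 6)/(5 - 6) = 0.073150
L_4(4.1) = (4.1 - 2)/(6 - 2) × (4.1 - 3)/(6 - 3) × (4.1 - 4)/(6 - 4) × (4.1 - 5)/(6 - 5) = -0.008662

P(4.1) = 20×L_0(4.1) + (-9)×L_1(4.1) + (-15)×L_2(4.1) + 5×L_3(4.1) + 7×L_4(4.1)
P(4.1) = -13.812363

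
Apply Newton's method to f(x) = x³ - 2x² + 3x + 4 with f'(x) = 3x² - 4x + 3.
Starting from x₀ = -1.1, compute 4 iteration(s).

f(x) = x³ - 2x² + 3x + 4
f'(x) = 3x² - 4x + 3
x₀ = -1.1

Newton-Raphson formula: x_{n+1} = x_n - f(x_n)/f'(x_n)

Iteration 1:
  f(-1.100000) = -3.051000
  f'(-1.100000) = 11.030000
  x_1 = -1.100000 - (-3.051000)/11.030000 = -0.823391
Iteration 2:
  f(-0.823391) = -0.384353
  f'(-0.823391) = 8.327480
  x_2 = -0.823391 - (-0.384353)/8.327480 = -0.777236
Iteration 3:
  f(-0.777236) = -0.009424
  f'(-0.777236) = 7.921231
  x_3 = -0.777236 - (-0.009424)/7.921231 = -0.776046
Iteration 4:
  f(-0.776046) = -0.000006
  f'(-0.776046) = 7.910928
  x_4 = -0.776046 - (-0.000006)/7.910928 = -0.776045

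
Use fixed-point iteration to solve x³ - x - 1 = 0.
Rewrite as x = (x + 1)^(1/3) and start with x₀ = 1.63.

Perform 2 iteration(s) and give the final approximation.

Equation: x³ - x - 1 = 0
Fixed-point form: x = (x + 1)^(1/3)
x₀ = 1.63

x_1 = g(1.630000) = 1.380337
x_2 = g(1.380337) = 1.335200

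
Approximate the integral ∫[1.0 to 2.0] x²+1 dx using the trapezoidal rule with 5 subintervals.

f(x) = x²+1
a = 1.0, b = 2.0, n = 5
h = (b - a)/n = 0.200000

Trapezoidal rule: (h/2)[f(x₀) + 2f(x₁) + 2f(x₂) + ... + f(xₙ)]

x_0 = 1.0000, f(x_0) = 2.000000, coefficient = 1
x_1 = 1.2000, f(x_1) = 2.440000, coefficient = 2
x_2 = 1.4000, f(x_2) = 2.960000, coefficient = 2
x_3 = 1.6000, f(x_3) = 3.560000, coefficient = 2
x_4 = 1.8000, f(x_4) = 4.240000, coefficient = 2
x_5 = 2.0000, f(x_5) = 5.000000, coefficient = 1

I ≈ (0.200000/2) × 33.400000 = 3.340000
Exact value: 3.333333
Error: 0.006667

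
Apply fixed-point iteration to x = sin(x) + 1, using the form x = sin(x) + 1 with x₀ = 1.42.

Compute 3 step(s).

Equation: x = sin(x) + 1
Fixed-point form: x = sin(x) + 1
x₀ = 1.42

x_1 = g(1.420000) = 1.988652
x_2 = g(1.988652) = 1.913961
x_3 = g(1.913961) = 1.941694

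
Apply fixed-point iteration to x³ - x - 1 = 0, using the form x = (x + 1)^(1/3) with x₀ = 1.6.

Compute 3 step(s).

Equation: x³ - x - 1 = 0
Fixed-point form: x = (x + 1)^(1/3)
x₀ = 1.6

x_1 = g(1.600000) = 1.375069
x_2 = g(1.375069) = 1.334214
x_3 = g(1.334214) = 1.326519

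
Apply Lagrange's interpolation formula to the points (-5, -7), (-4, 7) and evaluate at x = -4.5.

Lagrange interpolation formula:
P(x) = Σ yᵢ × Lᵢ(x)
where Lᵢ(x) = Π_{j≠i} (x - xⱼ)/(xᵢ - xⱼ)

L_0(-4.5) = (-4.5 - (-4))/(-5 - (-4)) = 0.500000
L_1(-4.5) = (-4.5 - (-5))/(-4 - (-5)) = 0.500000

P(-4.5) = (-7)×L_0(-4.5) + 7×L_1(-4.5)
P(-4.5) = 0.000000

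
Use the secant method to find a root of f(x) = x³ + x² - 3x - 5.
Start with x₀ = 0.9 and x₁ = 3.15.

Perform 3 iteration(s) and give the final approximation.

f(x) = x³ + x² - 3x - 5
x₀ = 0.9, x₁ = 3.15

Secant formula: x_{n+1} = x_n - f(x_n)(x_n - x_{n-1})/(f(x_n) - f(x_{n-1}))

Iteration 1:
  f(0.900000) = -6.161000
  f(3.150000) = 26.728375
  x_2 = 3.150000 - 26.728375×(3.150000 - 0.900000)/(26.728375 - (-6.161000))
       = 1.321481
Iteration 2:
  f(3.150000) = 26.728375
  f(1.321481) = -4.910412
  x_3 = 1.321481 - (-4.910412)×(1.321481 - 3.150000)/(-4.910412 - 26.728375)
       = 1.605271
Iteration 3:
  f(1.321481) = -4.910412
  f(1.605271) = -3.102300
  x_4 = 1.605271 - (-3.102300)×(1.605271 - 1.321481)/(-3.102300 - (-4.910412))
       = 2.092190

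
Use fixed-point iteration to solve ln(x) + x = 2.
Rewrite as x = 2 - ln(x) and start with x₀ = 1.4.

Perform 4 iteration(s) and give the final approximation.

Equation: ln(x) + x = 2
Fixed-point form: x = 2 - ln(x)
x₀ = 1.4

x_1 = g(1.400000) = 1.663528
x_2 = g(1.663528) = 1.491059
x_3 = g(1.491059) = 1.600513
x_4 = g(1.600513) = 1.529676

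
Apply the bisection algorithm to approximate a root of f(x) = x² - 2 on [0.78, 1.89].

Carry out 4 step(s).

f(x) = x² - 2
Initial interval: [0.78, 1.89]

Iteration 1:
  c_1 = (0.780000 + 1.890000)/2 = 1.335000
  f(c_1) = f(1.335000) = -0.217775
  f(a) × f(c) ≥ 0, new interval: [1.335000, 1.890000]
Iteration 2:
  c_2 = (1.335000 + 1.890000)/2 = 1.612500
  f(c_2) = f(1.612500) = 0.600156
  f(a) × f(c) < 0, new interval: [1.335000, 1.612500]
Iteration 3:
  c_3 = (1.335000 + 1.612500)/2 = 1.473750
  f(c_3) = f(1.473750) = 0.171939
  f(a) × f(c) < 0, new interval: [1.335000, 1.473750]
Iteration 4:
  c_4 = (1.335000 + 1.473750)/2 = 1.404375
  f(c_4) = f(1.404375) = -0.027731
  f(a) × f(c) ≥ 0, new interval: [1.404375, 1.473750]

After 4 iteration(s), the approximation is c_4 = 1.404375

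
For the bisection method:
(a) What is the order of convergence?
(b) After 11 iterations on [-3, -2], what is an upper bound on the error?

(a) Bisection has linear (order 1) convergence; the error is halved each step.

(b) Error bound = (b-a)/2^n = (-2 - (-3))/2^{11}
    = 1/2^{11}

(a) 1 (linear); (b) error ≤ 4.88e-04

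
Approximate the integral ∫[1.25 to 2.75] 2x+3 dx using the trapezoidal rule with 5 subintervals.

f(x) = 2x+3
a = 1.25, b = 2.75, n = 5
h = (b - a)/n = 0.300000

Trapezoidal rule: (h/2)[f(x₀) + 2f(x₁) + 2f(x₂) + ... + f(xₙ)]

x_0 = 1.2500, f(x_0) = 5.500000, coefficient = 1
x_1 = 1.5500, f(x_1) = 6.100000, coefficient = 2
x_2 = 1.8500, f(x_2) = 6.700000, coefficient = 2
x_3 = 2.1500, f(x_3) = 7.300000, coefficient = 2
x_4 = 2.4500, f(x_4) = 7.900000, coefficient = 2
x_5 = 2.7500, f(x_5) = 8.500000, coefficient = 1

I ≈ (0.300000/2) × 70.000000 = 10.500000
Exact value: 10.500000
Error: 0.000000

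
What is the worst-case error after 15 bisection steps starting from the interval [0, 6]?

Bisection error bound: |error| ≤ (b-a)/2^n
|error| ≤ (6 - 0)/2^15 = 6/2^15
|error| ≤ 0.0001831055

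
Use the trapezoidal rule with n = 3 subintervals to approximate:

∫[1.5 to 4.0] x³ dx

f(x) = x³
a = 1.5, b = 4.0, n = 3
h = (b - a)/n = 0.833333

Trapezoidal rule: (h/2)[f(x₀) + 2f(x₁) + 2f(x₂) + ... + f(xₙ)]

x_0 = 1.5000, f(x_0) = 3.375000, coefficient = 1
x_1 = 2.3333, f(x_1) = 12.703704, coefficient = 2
x_2 = 3.1667, f(x_2) = 31.754630, coefficient = 2
x_3 = 4.0000, f(x_3) = 64.000000, coefficient = 1

I ≈ (0.833333/2) × 156.291667 = 65.121528
Exact value: 62.734375
Error: 2.387153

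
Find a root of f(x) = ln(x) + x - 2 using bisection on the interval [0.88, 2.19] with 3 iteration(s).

f(x) = ln(x) + x - 2
Initial interval: [0.88, 2.19]

Iteration 1:
  c_1 = (0.880000 + 2.190000)/2 = 1.535000
  f(c_1) = f(1.535000) = -0.036470
  f(a) × f(c) ≥ 0, new interval: [1.535000, 2.190000]
Iteration 2:
  c_2 = (1.535000 + 2.190000)/2 = 1.862500
  f(c_2) = f(1.862500) = 0.484420
  f(a) × f(c) < 0, new interval: [1.535000, 1.862500]
Iteration 3:
  c_3 = (1.535000 + 1.862500)/2 = 1.698750
  f(c_3) = f(1.698750) = 0.228643
  f(a) × f(c) < 0, new interval: [1.535000, 1.698750]

After 3 iteration(s), the approximation is c_3 = 1.698750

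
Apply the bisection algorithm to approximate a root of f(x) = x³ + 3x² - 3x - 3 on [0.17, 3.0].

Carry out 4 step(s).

f(x) = x³ + 3x² - 3x - 3
Initial interval: [0.17, 3.0]

Iteration 1:
  c_1 = (0.170000 + 3.000000)/2 = 1.585000
  f(c_1) = f(1.585000) = 3.763552
  f(a) × f(c) < 0, new interval: [0.170000, 1.585000]
Iteration 2:
  c_2 = (0.170000 + 1.585000)/2 = 0.877500
  f(c_2) = f(0.877500) = -2.646801
  f(a) × f(c) ≥ 0, new interval: [0.877500, 1.585000]
Iteration 3:
  c_3 = (0.877500 + 1.585000)/2 = 1.231250
  f(c_3) = f(1.231250) = -0.279274
  f(a) × f(c) ≥ 0, new interval: [1.231250, 1.585000]
Iteration 4:
  c_4 = (1.231250 + 1.585000)/2 = 1.408125
  f(c_4) = f(1.408125) = 1.516126
  f(a) × f(c) < 0, new interval: [1.231250, 1.408125]

After 4 iteration(s), the approximation is c_4 = 1.408125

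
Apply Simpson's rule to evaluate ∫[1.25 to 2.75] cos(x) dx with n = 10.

f(x) = cos(x)
a = 1.25, b = 2.75, n = 10
h = (b - a)/n = 0.150000

Simpson's rule: (h/3)[f(x₀) + 4f(x₁) + 2f(x₂) + ... + f(xₙ)]

x_0 = 1.2500, f(x_0) = 0.315322, coefficient = 1
x_1 = 1.4000, f(x_1) = 0.169967, coefficient = 4
x_2 = 1.5500, f(x_2) = 0.020795, coefficient = 2
x_3 = 1.7000, f(x_3) = -0.128844, coefficient = 4
x_4 = 1.8500, f(x_4) = -0.275590, coefficient = 2
x_5 = 2.0000, f(x_5) = -0.416147, coefficient = 4
x_6 = 2.1500, f(x_6) = -0.547358, coefficient = 2
x_7 = 2.3000, f(x_7) = -0.666276, coefficient = 4
x_8 = 2.4500, f(x_8) = -0.770231, coefficient = 2
x_9 = 2.6000, f(x_9) = -0.856889, coefficient = 4
x_10 = 2.7500, f(x_10) = -0.924302, coefficient = 1

I ≈ (0.150000/3) × -11.346505 = -0.567325
Exact value: -0.567324
Error: 0.000002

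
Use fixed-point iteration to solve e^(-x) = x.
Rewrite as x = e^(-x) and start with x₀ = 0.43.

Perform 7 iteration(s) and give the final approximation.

Equation: e^(-x) = x
Fixed-point form: x = e^(-x)
x₀ = 0.43

x_1 = g(0.430000) = 0.650509
x_2 = g(0.650509) = 0.521780
x_3 = g(0.521780) = 0.593463
x_4 = g(0.593463) = 0.552411
x_5 = g(0.552411) = 0.575561
x_6 = g(0.575561) = 0.562390
x_7 = g(0.562390) = 0.569846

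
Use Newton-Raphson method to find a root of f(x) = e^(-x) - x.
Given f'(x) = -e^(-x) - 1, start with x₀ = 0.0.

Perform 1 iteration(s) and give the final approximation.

f(x) = e^(-x) - x
f'(x) = -e^(-x) - 1
x₀ = 0.0

Newton-Raphson formula: x_{n+1} = x_n - f(x_n)/f'(x_n)

Iteration 1:
  f(0.000000) = 1.000000
  f'(0.000000) = -2.000000
  x_1 = 0.000000 - 1.000000/(-2.000000) = 0.500000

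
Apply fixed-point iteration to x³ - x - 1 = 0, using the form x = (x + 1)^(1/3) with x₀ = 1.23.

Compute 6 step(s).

Equation: x³ - x - 1 = 0
Fixed-point form: x = (x + 1)^(1/3)
x₀ = 1.23

x_1 = g(1.230000) = 1.306477
x_2 = g(1.306477) = 1.321244
x_3 = g(1.321244) = 1.324058
x_4 = g(1.324058) = 1.324593
x_5 = g(1.324593) = 1.324694
x_6 = g(1.324694) = 1.324713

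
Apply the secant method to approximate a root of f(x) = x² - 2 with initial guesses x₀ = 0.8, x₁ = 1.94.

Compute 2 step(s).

f(x) = x² - 2
x₀ = 0.8, x₁ = 1.94

Secant formula: x_{n+1} = x_n - f(x_n)(x_n - x_{n-1})/(f(x_n) - f(x_{n-1}))

Iteration 1:
  f(0.800000) = -1.360000
  f(1.940000) = 1.763600
  x_2 = 1.940000 - 1.763600×(1.940000 - 0.800000)/(1.763600 - (-1.360000))
       = 1.296350
Iteration 2:
  f(1.940000) = 1.763600
  f(1.296350) = -0.319476
  x_3 = 1.296350 - (-0.319476)×(1.296350 - 1.940000)/(-0.319476 - 1.763600)
       = 1.395065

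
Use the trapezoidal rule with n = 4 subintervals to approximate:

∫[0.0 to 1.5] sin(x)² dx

f(x) = sin(x)²
a = 0.0, b = 1.5, n = 4
h = (b - a)/n = 0.375000

Trapezoidal rule: (h/2)[f(x₀) + 2f(x₁) + 2f(x₂) + ... + f(xₙ)]

x_0 = 0.0000, f(x_0) = 0.000000, coefficient = 1
x_1 = 0.3750, f(x_1) = 0.134156, coefficient = 2
x_2 = 0.7500, f(x_2) = 0.464631, coefficient = 2
x_3 = 1.1250, f(x_3) = 0.814087, coefficient = 2
x_4 = 1.5000, f(x_4) = 0.994996, coefficient = 1

I ≈ (0.375000/2) × 3.820744 = 0.716389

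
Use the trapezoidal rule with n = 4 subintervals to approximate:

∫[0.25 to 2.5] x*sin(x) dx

f(x) = x*sin(x)
a = 0.25, b = 2.5, n = 4
h = (b - a)/n = 0.562500

Trapezoidal rule: (h/2)[f(x₀) + 2f(x₁) + 2f(x₂) + ... + f(xₙ)]

x_0 = 0.2500, f(x_0) = 0.061851, coefficient = 1
x_1 = 0.8125, f(x_1) = 0.589882, coefficient = 2
x_2 = 1.3750, f(x_2) = 1.348728, coefficient = 2
x_3 = 1.9375, f(x_3) = 1.808684, coefficient = 2
x_4 = 2.5000, f(x_4) = 1.496180, coefficient = 1

I ≈ (0.562500/2) × 9.052619 = 2.546049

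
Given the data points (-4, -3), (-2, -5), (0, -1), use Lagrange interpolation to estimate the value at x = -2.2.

Lagrange interpolation formula:
P(x) = Σ yᵢ × Lᵢ(x)
where Lᵢ(x) = Π_{j≠i} (x - xⱼ)/(xᵢ - xⱼ)

L_0(-2.2) = (-2.2 - (-2))/(-4 - (-2)) × (-2.2 - 0)/(-4 - 0) = 0.055000
L_1(-2.2) = (-2.2 - (-4))/(-2 - (-4)) × (-2.2 - 0)/(-2 - 0) = 0.990000
L_2(-2.2) = (-2.2 - (-4))/(0 - (-4)) × (-2.2 - (-2))/(0 - (-2)) = -0.045000

P(-2.2) = (-3)×L_0(-2.2) + (-5)×L_1(-2.2) + (-1)×L_2(-2.2)
P(-2.2) = -5.070000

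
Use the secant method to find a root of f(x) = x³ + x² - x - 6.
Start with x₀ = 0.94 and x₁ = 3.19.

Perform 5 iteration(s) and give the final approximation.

f(x) = x³ + x² - x - 6
x₀ = 0.94, x₁ = 3.19

Secant formula: x_{n+1} = x_n - f(x_n)(x_n - x_{n-1})/(f(x_n) - f(x_{n-1}))

Iteration 1:
  f(0.940000) = -5.225816
  f(3.190000) = 33.447859
  x_2 = 3.190000 - 33.447859×(3.190000 - 0.940000)/(33.447859 - (-5.225816))
       = 1.244033
Iteration 2:
  f(3.190000) = 33.447859
  f(1.244033) = -3.771125
  x_3 = 1.244033 - (-3.771125)×(1.244033 - 3.190000)/(-3.771125 - 33.447859)
       = 1.441204
Iteration 3:
  f(1.244033) = -3.771125
  f(1.441204) = -2.370657
  x_4 = 1.441204 - (-2.370657)×(1.441204 - 1.244033)/(-2.370657 - (-3.771125))
       = 1.774966
Iteration 4:
  f(1.441204) = -2.370657
  f(1.774966) = 0.967577
  x_5 = 1.774966 - 0.967577×(1.774966 - 1.441204)/(0.967577 - (-2.370657))
       = 1.678226
Iteration 5:
  f(1.774966) = 0.967577
  f(1.678226) = -0.135156
  x_6 = 1.678226 - (-0.135156)×(1.678226 - 1.774966)/(-0.135156 - 0.967577)
       = 1.690083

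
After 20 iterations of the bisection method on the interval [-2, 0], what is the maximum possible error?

Bisection error bound: |error| ≤ (b-a)/2^n
|error| ≤ (0 - (-2))/2^20 = 2/2^20
|error| ≤ 0.0000019073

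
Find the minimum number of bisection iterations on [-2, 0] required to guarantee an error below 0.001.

We need (b-a)/2^n ≤ 0.001
(0 - (-2))/2^n ≤ 0.001
2/2^n ≤ 0.001
2^n ≥ 2000
n ≥ log₂(2000) = 10.97
n ≥ 11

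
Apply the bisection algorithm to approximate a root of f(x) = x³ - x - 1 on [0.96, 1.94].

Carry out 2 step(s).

f(x) = x³ - x - 1
Initial interval: [0.96, 1.94]

Iteration 1:
  c_1 = (0.960000 + 1.940000)/2 = 1.450000
  f(c_1) = f(1.450000) = 0.598625
  f(a) × f(c) < 0, new interval: [0.960000, 1.450000]
Iteration 2:
  c_2 = (0.960000 + 1.450000)/2 = 1.205000
  f(c_2) = f(1.205000) = -0.455310
  f(a) × f(c) ≥ 0, new interval: [1.205000, 1.450000]

After 2 iteration(s), the approximation is c_2 = 1.205000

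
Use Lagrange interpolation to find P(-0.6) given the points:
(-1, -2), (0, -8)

Lagrange interpolation formula:
P(x) = Σ yᵢ × Lᵢ(x)
where Lᵢ(x) = Π_{j≠i} (x - xⱼ)/(xᵢ - xⱼ)

L_0(-0.6) = (-0.6 - 0)/(-1 - 0) = 0.600000
L_1(-0.6) = (-0.6 - (-1))/(0 - (-1)) = 0.400000

P(-0.6) = (-2)×L_0(-0.6) + (-8)×L_1(-0.6)
P(-0.6) = -4.400000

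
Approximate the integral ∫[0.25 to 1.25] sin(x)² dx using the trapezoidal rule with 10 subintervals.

f(x) = sin(x)²
a = 0.25, b = 1.25, n = 10
h = (b - a)/n = 0.100000

Trapezoidal rule: (h/2)[f(x₀) + 2f(x₁) + 2f(x₂) + ... + f(xₙ)]

x_0 = 0.2500, f(x_0) = 0.061209, coefficient = 1
x_1 = 0.3500, f(x_1) = 0.117579, coefficient = 2
x_2 = 0.4500, f(x_2) = 0.189195, coefficient = 2
x_3 = 0.5500, f(x_3) = 0.273202, coefficient = 2
x_4 = 0.6500, f(x_4) = 0.366251, coefficient = 2
x_5 = 0.7500, f(x_5) = 0.464631, coefficient = 2
x_6 = 0.8500, f(x_6) = 0.564422, coefficient = 2
x_7 = 0.9500, f(x_7) = 0.661645, coefficient = 2
x_8 = 1.0500, f(x_8) = 0.752423, coefficient = 2
x_9 = 1.1500, f(x_9) = 0.833138, coefficient = 2
x_10 = 1.2500, f(x_10) = 0.900572, coefficient = 1

I ≈ (0.100000/2) × 9.406752 = 0.470338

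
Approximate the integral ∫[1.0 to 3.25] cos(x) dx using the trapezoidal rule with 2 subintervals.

f(x) = cos(x)
a = 1.0, b = 3.25, n = 2
h = (b - a)/n = 1.125000

Trapezoidal rule: (h/2)[f(x₀) + 2f(x₁) + 2f(x₂) + ... + f(xₙ)]

x_0 = 1.0000, f(x_0) = 0.540302, coefficient = 1
x_1 = 2.1250, f(x_1) = -0.526266, coefficient = 2
x_2 = 3.2500, f(x_2) = -0.994130, coefficient = 1

I ≈ (1.125000/2) × -1.506360 = -0.847328
Exact value: -0.949666
Error: 0.102339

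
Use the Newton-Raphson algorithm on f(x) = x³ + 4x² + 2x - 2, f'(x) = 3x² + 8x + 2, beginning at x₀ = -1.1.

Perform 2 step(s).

f(x) = x³ + 4x² + 2x - 2
f'(x) = 3x² + 8x + 2
x₀ = -1.1

Newton-Raphson formula: x_{n+1} = x_n - f(x_n)/f'(x_n)

Iteration 1:
  f(-1.100000) = -0.691000
  f'(-1.100000) = -3.170000
  x_1 = -1.100000 - (-0.691000)/(-3.170000) = -1.317981
Iteration 2:
  f(-1.317981) = 0.022903
  f'(-1.317981) = -3.332626
  x_2 = -1.317981 - 0.022903/(-3.332626) = -1.311109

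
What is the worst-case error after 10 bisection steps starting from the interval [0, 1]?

Bisection error bound: |error| ≤ (b-a)/2^n
|error| ≤ (1 - 0)/2^10 = 1/2^10
|error| ≤ 0.0009765625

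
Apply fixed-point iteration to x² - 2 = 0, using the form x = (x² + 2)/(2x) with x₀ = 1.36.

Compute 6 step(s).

Equation: x² - 2 = 0
Fixed-point form: x = (x² + 2)/(2x)
x₀ = 1.36

x_1 = g(1.360000) = 1.415294
x_2 = g(1.415294) = 1.414214
x_3 = g(1.414214) = 1.414214
x_4 = g(1.414214) = 1.414214
x_5 = g(1.414214) = 1.414214
x_6 = g(1.414214) = 1.414214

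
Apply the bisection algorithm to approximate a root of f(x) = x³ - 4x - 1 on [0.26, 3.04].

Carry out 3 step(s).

f(x) = x³ - 4x - 1
Initial interval: [0.26, 3.04]

Iteration 1:
  c_1 = (0.260000 + 3.040000)/2 = 1.650000
  f(c_1) = f(1.650000) = -3.107875
  f(a) × f(c) ≥ 0, new interval: [1.650000, 3.040000]
Iteration 2:
  c_2 = (1.650000 + 3.040000)/2 = 2.345000
  f(c_2) = f(2.345000) = 2.515214
  f(a) × f(c) < 0, new interval: [1.650000, 2.345000]
Iteration 3:
  c_3 = (1.650000 + 2.345000)/2 = 1.997500
  f(c_3) = f(1.997500) = -1.019963
  f(a) × f(c) ≥ 0, new interval: [1.997500, 2.345000]

After 3 iteration(s), the approximation is c_3 = 1.997500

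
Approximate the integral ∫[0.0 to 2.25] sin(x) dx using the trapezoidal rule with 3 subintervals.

f(x) = sin(x)
a = 0.0, b = 2.25, n = 3
h = (b - a)/n = 0.750000

Trapezoidal rule: (h/2)[f(x₀) + 2f(x₁) + 2f(x₂) + ... + f(xₙ)]

x_0 = 0.0000, f(x_0) = 0.000000, coefficient = 1
x_1 = 0.7500, f(x_1) = 0.681639, coefficient = 2
x_2 = 1.5000, f(x_2) = 0.997495, coefficient = 2
x_3 = 2.2500, f(x_3) = 0.778073, coefficient = 1

I ≈ (0.750000/2) × 4.136341 = 1.551128
Exact value: 1.628174
Error: 0.077046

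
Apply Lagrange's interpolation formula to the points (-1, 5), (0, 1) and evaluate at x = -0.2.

Lagrange interpolation formula:
P(x) = Σ yᵢ × Lᵢ(x)
where Lᵢ(x) = Π_{j≠i} (x - xⱼ)/(xᵢ - xⱼ)

L_0(-0.2) = (-0.2 - 0)/(-1 - 0) = 0.200000
L_1(-0.2) = (-0.2 - (-1))/(0 - (-1)) = 0.800000

P(-0.2) = 5×L_0(-0.2) + 1×L_1(-0.2)
P(-0.2) = 1.800000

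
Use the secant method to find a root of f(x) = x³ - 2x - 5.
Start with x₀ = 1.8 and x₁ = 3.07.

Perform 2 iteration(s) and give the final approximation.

f(x) = x³ - 2x - 5
x₀ = 1.8, x₁ = 3.07

Secant formula: x_{n+1} = x_n - f(x_n)(x_n - x_{n-1})/(f(x_n) - f(x_{n-1}))

Iteration 1:
  f(1.800000) = -2.768000
  f(3.070000) = 17.794443
  x_2 = 3.070000 - 17.794443×(3.070000 - 1.800000)/(17.794443 - (-2.768000))
       = 1.970960
Iteration 2:
  f(3.070000) = 17.794443
  f(1.970960) = -1.285362
  x_3 = 1.970960 - (-1.285362)×(1.970960 - 3.070000)/(-1.285362 - 17.794443)
       = 2.045000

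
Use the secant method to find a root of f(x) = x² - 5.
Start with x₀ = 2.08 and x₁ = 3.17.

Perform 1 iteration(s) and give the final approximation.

f(x) = x² - 5
x₀ = 2.08, x₁ = 3.17

Secant formula: x_{n+1} = x_n - f(x_n)(x_n - x_{n-1})/(f(x_n) - f(x_{n-1}))

Iteration 1:
  f(2.080000) = -0.673600
  f(3.170000) = 5.048900
  x_2 = 3.170000 - 5.048900×(3.170000 - 2.080000)/(5.048900 - (-0.673600))
       = 2.208305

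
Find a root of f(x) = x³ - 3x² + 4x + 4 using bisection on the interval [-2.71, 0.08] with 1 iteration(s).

f(x) = x³ - 3x² + 4x + 4
Initial interval: [-2.71, 0.08]

Iteration 1:
  c_1 = (-2.710000 + 0.080000)/2 = -1.315000
  f(c_1) = f(-1.315000) = -8.721606
  f(a) × f(c) ≥ 0, new interval: [-1.315000, 0.080000]

After 1 iteration(s), the approximation is c_1 = -1.315000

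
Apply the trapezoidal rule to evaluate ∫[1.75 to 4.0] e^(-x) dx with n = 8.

f(x) = e^(-x)
a = 1.75, b = 4.0, n = 8
h = (b - a)/n = 0.281250

Trapezoidal rule: (h/2)[f(x₀) + 2f(x₁) + 2f(x₂) + ... + f(xₙ)]

x_0 = 1.7500, f(x_0) = 0.173774, coefficient = 1
x_1 = 2.0312, f(x_1) = 0.131171, coefficient = 2
x_2 = 2.3125, f(x_2) = 0.099013, coefficient = 2
x_3 = 2.5938, f(x_3) = 0.074739, coefficient = 2
x_4 = 2.8750, f(x_4) = 0.056416, coefficient = 2
x_5 = 3.1562, f(x_5) = 0.042585, coefficient = 2
x_6 = 3.4375, f(x_6) = 0.032145, coefficient = 2
x_7 = 3.7188, f(x_7) = 0.024264, coefficient = 2
x_8 = 4.0000, f(x_8) = 0.018316, coefficient = 1

I ≈ (0.281250/2) × 1.112759 = 0.156482
Exact value: 0.155458
Error: 0.001023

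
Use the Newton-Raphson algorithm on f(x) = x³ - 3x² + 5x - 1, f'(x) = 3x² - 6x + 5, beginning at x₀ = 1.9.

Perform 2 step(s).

f(x) = x³ - 3x² + 5x - 1
f'(x) = 3x² - 6x + 5
x₀ = 1.9

Newton-Raphson formula: x_{n+1} = x_n - f(x_n)/f'(x_n)

Iteration 1:
  f(1.900000) = 4.529000
  f'(1.900000) = 4.430000
  x_1 = 1.900000 - 4.529000/4.430000 = 0.877652
Iteration 2:
  f(0.877652) = 1.753473
  f'(0.877652) = 2.044907
  x_2 = 0.877652 - 1.753473/2.044907 = 0.020169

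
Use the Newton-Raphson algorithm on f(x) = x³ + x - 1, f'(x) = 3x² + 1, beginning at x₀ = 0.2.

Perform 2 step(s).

f(x) = x³ + x - 1
f'(x) = 3x² + 1
x₀ = 0.2

Newton-Raphson formula: x_{n+1} = x_n - f(x_n)/f'(x_n)

Iteration 1:
  f(0.200000) = -0.792000
  f'(0.200000) = 1.120000
  x_1 = 0.200000 - (-0.792000)/1.120000 = 0.907143
Iteration 2:
  f(0.907143) = 0.653638
  f'(0.907143) = 3.468724
  x_2 = 0.907143 - 0.653638/3.468724 = 0.718705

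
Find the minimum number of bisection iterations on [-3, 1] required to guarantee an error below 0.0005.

We need (b-a)/2^n ≤ 0.0005
(1 - (-3))/2^n ≤ 0.0005
4/2^n ≤ 0.0005
2^n ≥ 8000
n ≥ log₂(8000) = 12.97
n ≥ 13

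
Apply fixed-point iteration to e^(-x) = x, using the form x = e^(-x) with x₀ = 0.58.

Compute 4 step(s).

Equation: e^(-x) = x
Fixed-point form: x = e^(-x)
x₀ = 0.58

x_1 = g(0.580000) = 0.559898
x_2 = g(0.559898) = 0.571267
x_3 = g(0.571267) = 0.564809
x_4 = g(0.564809) = 0.568469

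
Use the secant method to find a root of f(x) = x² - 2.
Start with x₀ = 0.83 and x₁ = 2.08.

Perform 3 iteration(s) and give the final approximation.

f(x) = x² - 2
x₀ = 0.83, x₁ = 2.08

Secant formula: x_{n+1} = x_n - f(x_n)(x_n - x_{n-1})/(f(x_n) - f(x_{n-1}))

Iteration 1:
  f(0.830000) = -1.311100
  f(2.080000) = 2.326400
  x_2 = 2.080000 - 2.326400×(2.080000 - 0.830000)/(2.326400 - (-1.311100))
       = 1.280550
Iteration 2:
  f(2.080000) = 2.326400
  f(1.280550) = -0.360192
  x_3 = 1.280550 - (-0.360192)×(1.280550 - 2.080000)/(-0.360192 - 2.326400)
       = 1.387732
Iteration 3:
  f(1.280550) = -0.360192
  f(1.387732) = -0.074199
  x_4 = 1.387732 - (-0.074199)×(1.387732 - 1.280550)/(-0.074199 - (-0.360192))
       = 1.415540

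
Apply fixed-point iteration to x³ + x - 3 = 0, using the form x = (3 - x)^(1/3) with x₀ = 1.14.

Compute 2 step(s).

Equation: x³ + x - 3 = 0
Fixed-point form: x = (3 - x)^(1/3)
x₀ = 1.14

x_1 = g(1.140000) = 1.229809
x_2 = g(1.229809) = 1.209688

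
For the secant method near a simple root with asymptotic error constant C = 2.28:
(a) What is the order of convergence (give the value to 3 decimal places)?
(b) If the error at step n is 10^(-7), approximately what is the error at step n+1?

(a) Secant method has superlinear convergence with order φ = (1+√5)/2 ≈ 1.618.
    This means |e_{n+1}| ≈ C|e_n|^1.618.

(b) With |e_n| = 10^(-7) and C = 2.28:
    |e_{n+1}| ≈ 2.28 × (10^(-7))^1.618 = 2.28 × 10^(-11.33)

(a) ≈ 1.618 (golden ratio); (b) |e_{n+1}| ≈ 1.076e-11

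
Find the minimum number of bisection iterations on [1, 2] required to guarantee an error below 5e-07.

We need (b-a)/2^n ≤ 5e-07
(2 - 1)/2^n ≤ 5e-07
1/2^n ≤ 5e-07
2^n ≥ 2000000
n ≥ log₂(2000000) = 20.93
n ≥ 21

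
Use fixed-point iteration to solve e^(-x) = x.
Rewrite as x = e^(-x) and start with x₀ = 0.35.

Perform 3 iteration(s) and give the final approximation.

Equation: e^(-x) = x
Fixed-point form: x = e^(-x)
x₀ = 0.35

x_1 = g(0.350000) = 0.704688
x_2 = g(0.704688) = 0.494263
x_3 = g(0.494263) = 0.610020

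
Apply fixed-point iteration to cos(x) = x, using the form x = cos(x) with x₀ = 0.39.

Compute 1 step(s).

Equation: cos(x) = x
Fixed-point form: x = cos(x)
x₀ = 0.39

x_1 = g(0.390000) = 0.924909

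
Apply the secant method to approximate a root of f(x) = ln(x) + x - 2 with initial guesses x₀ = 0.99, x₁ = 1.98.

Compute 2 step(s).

f(x) = ln(x) + x - 2
x₀ = 0.99, x₁ = 1.98

Secant formula: x_{n+1} = x_n - f(x_n)(x_n - x_{n-1})/(f(x_n) - f(x_{n-1}))

Iteration 1:
  f(0.990000) = -1.020050
  f(1.980000) = 0.663097
  x_2 = 1.980000 - 0.663097×(1.980000 - 0.990000)/(0.663097 - (-1.020050))
       = 1.589977
Iteration 2:
  f(1.980000) = 0.663097
  f(1.589977) = 0.053697
  x_3 = 1.589977 - 0.053697×(1.589977 - 1.980000)/(0.053697 - 0.663097)
       = 1.555611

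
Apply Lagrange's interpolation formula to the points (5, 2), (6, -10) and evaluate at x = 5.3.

Lagrange interpolation formula:
P(x) = Σ yᵢ × Lᵢ(x)
where Lᵢ(x) = Π_{j≠i} (x - xⱼ)/(xᵢ - xⱼ)

L_0(5.3) = (5.3 - 6)/(5 - 6) = 0.700000
L_1(5.3) = (5.3 - 5)/(6 - 5) = 0.300000

P(5.3) = 2×L_0(5.3) + (-10)×L_1(5.3)
P(5.3) = -1.600000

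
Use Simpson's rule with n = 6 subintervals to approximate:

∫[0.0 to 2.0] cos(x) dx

f(x) = cos(x)
a = 0.0, b = 2.0, n = 6
h = (b - a)/n = 0.333333

Simpson's rule: (h/3)[f(x₀) + 4f(x₁) + 2f(x₂) + ... + f(xₙ)]

x_0 = 0.0000, f(x_0) = 1.000000, coefficient = 1
x_1 = 0.3333, f(x_1) = 0.944957, coefficient = 4
x_2 = 0.6667, f(x_2) = 0.785887, coefficient = 2
x_3 = 1.0000, f(x_3) = 0.540302, coefficient = 4
x_4 = 1.3333, f(x_4) = 0.235238, coefficient = 2
x_5 = 1.6667, f(x_5) = -0.095724, coefficient = 4
x_6 = 2.0000, f(x_6) = -0.416147, coefficient = 1

I ≈ (0.333333/3) × 8.184246 = 0.909361
Exact value: 0.909297
Error: 0.000063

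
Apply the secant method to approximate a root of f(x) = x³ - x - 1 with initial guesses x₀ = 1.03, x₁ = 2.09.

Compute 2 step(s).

f(x) = x³ - x - 1
x₀ = 1.03, x₁ = 2.09

Secant formula: x_{n+1} = x_n - f(x_n)(x_n - x_{n-1})/(f(x_n) - f(x_{n-1}))

Iteration 1:
  f(1.030000) = -0.937273
  f(2.090000) = 6.039329
  x_2 = 2.090000 - 6.039329×(2.090000 - 1.030000)/(6.039329 - (-0.937273))
       = 1.172406
Iteration 2:
  f(2.090000) = 6.039329
  f(1.172406) = -0.560892
  x_3 = 1.172406 - (-0.560892)×(1.172406 - 2.090000)/(-0.560892 - 6.039329)
       = 1.250384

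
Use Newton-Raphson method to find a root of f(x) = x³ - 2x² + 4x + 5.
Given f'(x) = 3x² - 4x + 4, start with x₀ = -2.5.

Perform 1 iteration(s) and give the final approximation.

f(x) = x³ - 2x² + 4x + 5
f'(x) = 3x² - 4x + 4
x₀ = -2.5

Newton-Raphson formula: x_{n+1} = x_n - f(x_n)/f'(x_n)

Iteration 1:
  f(-2.500000) = -33.125000
  f'(-2.500000) = 32.750000
  x_1 = -2.500000 - (-33.125000)/32.750000 = -1.488550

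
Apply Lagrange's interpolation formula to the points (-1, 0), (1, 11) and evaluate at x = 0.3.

Lagrange interpolation formula:
P(x) = Σ yᵢ × Lᵢ(x)
where Lᵢ(x) = Π_{j≠i} (x - xⱼ)/(xᵢ - xⱼ)

L_0(0.3) = (0.3 - 1)/(-1 - 1) = 0.350000
L_1(0.3) = (0.3 - (-1))/(1 - (-1)) = 0.650000

P(0.3) = 0×L_0(0.3) + 11×L_1(0.3)
P(0.3) = 7.150000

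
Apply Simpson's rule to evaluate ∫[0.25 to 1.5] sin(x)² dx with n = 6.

f(x) = sin(x)²
a = 0.25, b = 1.5, n = 6
h = (b - a)/n = 0.208333

Simpson's rule: (h/3)[f(x₀) + 4f(x₁) + 2f(x₂) + ... + f(xₙ)]

x_0 = 0.2500, f(x_0) = 0.061209, coefficient = 1
x_1 = 0.4583, f(x_1) = 0.195766, coefficient = 4
x_2 = 0.6667, f(x_2) = 0.382381, coefficient = 2
x_3 = 0.8750, f(x_3) = 0.589123, coefficient = 4
x_4 = 1.0833, f(x_4) = 0.780615, coefficient = 2
x_5 = 1.2917, f(x_5) = 0.924089, coefficient = 4
x_6 = 1.5000, f(x_6) = 0.994996, coefficient = 1

I ≈ (0.208333/3) × 10.218108 = 0.709591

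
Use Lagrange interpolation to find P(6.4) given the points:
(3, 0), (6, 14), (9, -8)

Lagrange interpolation formula:
P(x) = Σ yᵢ × Lᵢ(x)
where Lᵢ(x) = Π_{j≠i} (x - xⱼ)/(xᵢ - xⱼ)

L_0(6.4) = (6.4 - 6)/(3 - 6) × (6.4 - 9)/(3 - 9) = -0.057778
L_1(6.4) = (6.4 - 3)/(6 - 3) × (6.4 - 9)/(6 - 9) = 0.982222
L_2(6.4) = (6.4 - 3)/(9 - 3) × (6.4 - 6)/(9 - 6) = 0.075556

P(6.4) = 0×L_0(6.4) + 14×L_1(6.4) + (-8)×L_2(6.4)
P(6.4) = 13.146667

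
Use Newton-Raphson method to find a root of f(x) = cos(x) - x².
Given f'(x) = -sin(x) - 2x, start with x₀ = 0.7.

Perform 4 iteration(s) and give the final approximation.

f(x) = cos(x) - x²
f'(x) = -sin(x) - 2x
x₀ = 0.7

Newton-Raphson formula: x_{n+1} = x_n - f(x_n)/f'(x_n)

Iteration 1:
  f(0.700000) = 0.274842
  f'(0.700000) = -2.044218
  x_1 = 0.700000 - 0.274842/(-2.044218) = 0.834449
Iteration 2:
  f(0.834449) = -0.024718
  f'(0.834449) = -2.409823
  x_2 = 0.834449 - (-0.024718)/(-2.409823) = 0.824191
Iteration 3:
  f(0.824191) = -0.000141
  f'(0.824191) = -2.382382
  x_3 = 0.824191 - (-0.000141)/(-2.382382) = 0.824132
Iteration 4:
  f(0.824132) = 0.000000
  f'(0.824132) = -2.382223
  x_4 = 0.824132 - 0.000000/(-2.382223) = 0.824132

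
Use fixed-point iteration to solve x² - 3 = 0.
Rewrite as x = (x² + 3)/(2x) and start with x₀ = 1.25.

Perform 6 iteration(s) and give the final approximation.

Equation: x² - 3 = 0
Fixed-point form: x = (x² + 3)/(2x)
x₀ = 1.25

x_1 = g(1.250000) = 1.825000
x_2 = g(1.825000) = 1.734418
x_3 = g(1.734418) = 1.732052
x_4 = g(1.732052) = 1.732051
x_5 = g(1.732051) = 1.732051
x_6 = g(1.732051) = 1.732051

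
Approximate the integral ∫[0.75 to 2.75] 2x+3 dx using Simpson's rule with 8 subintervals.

f(x) = 2x+3
a = 0.75, b = 2.75, n = 8
h = (b - a)/n = 0.250000

Simpson's rule: (h/3)[f(x₀) + 4f(x₁) + 2f(x₂) + ... + f(xₙ)]

x_0 = 0.7500, f(x_0) = 4.500000, coefficient = 1
x_1 = 1.0000, f(x_1) = 5.000000, coefficient = 4
x_2 = 1.2500, f(x_2) = 5.500000, coefficient = 2
x_3 = 1.5000, f(x_3) = 6.000000, coefficient = 4
x_4 = 1.7500, f(x_4) = 6.500000, coefficient = 2
x_5 = 2.0000, f(x_5) = 7.000000, coefficient = 4
x_6 = 2.2500, f(x_6) = 7.500000, coefficient = 2
x_7 = 2.5000, f(x_7) = 8.000000, coefficient = 4
x_8 = 2.7500, f(x_8) = 8.500000, coefficient = 1

I ≈ (0.250000/3) × 156.000000 = 13.000000
Exact value: 13.000000
Error: 0.000000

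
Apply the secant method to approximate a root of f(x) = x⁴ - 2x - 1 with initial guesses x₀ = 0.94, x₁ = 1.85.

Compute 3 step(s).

f(x) = x⁴ - 2x - 1
x₀ = 0.94, x₁ = 1.85

Secant formula: x_{n+1} = x_n - f(x_n)(x_n - x_{n-1})/(f(x_n) - f(x_{n-1}))

Iteration 1:
  f(0.940000) = -2.099251
  f(1.850000) = 7.013506
  x_2 = 1.850000 - 7.013506×(1.850000 - 0.940000)/(7.013506 - (-2.099251))
       = 1.149631
Iteration 2:
  f(1.850000) = 7.013506
  f(1.149631) = -1.552499
  x_3 = 1.149631 - (-1.552499)×(1.149631 - 1.850000)/(-1.552499 - 7.013506)
       = 1.276566
Iteration 3:
  f(1.149631) = -1.552499
  f(1.276566) = -0.897470
  x_4 = 1.276566 - (-0.897470)×(1.276566 - 1.149631)/(-0.897470 - (-1.552499))
       = 1.450482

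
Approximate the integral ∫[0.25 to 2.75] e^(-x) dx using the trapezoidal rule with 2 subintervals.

f(x) = e^(-x)
a = 0.25, b = 2.75, n = 2
h = (b - a)/n = 1.250000

Trapezoidal rule: (h/2)[f(x₀) + 2f(x₁) + 2f(x₂) + ... + f(xₙ)]

x_0 = 0.2500, f(x_0) = 0.778801, coefficient = 1
x_1 = 1.5000, f(x_1) = 0.223130, coefficient = 2
x_2 = 2.7500, f(x_2) = 0.063928, coefficient = 1

I ≈ (1.250000/2) × 1.288989 = 0.805618
Exact value: 0.714873
Error: 0.090745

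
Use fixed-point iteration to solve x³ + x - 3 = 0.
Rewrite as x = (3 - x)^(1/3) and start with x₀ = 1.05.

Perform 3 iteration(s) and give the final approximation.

Equation: x³ + x - 3 = 0
Fixed-point form: x = (3 - x)^(1/3)
x₀ = 1.05

x_1 = g(1.050000) = 1.249333
x_2 = g(1.249333) = 1.205224
x_3 = g(1.205224) = 1.215262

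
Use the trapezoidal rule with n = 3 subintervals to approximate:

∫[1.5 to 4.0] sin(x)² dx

f(x) = sin(x)²
a = 1.5, b = 4.0, n = 3
h = (b - a)/n = 0.833333

Trapezoidal rule: (h/2)[f(x₀) + 2f(x₁) + 2f(x₂) + ... + f(xₙ)]

x_0 = 1.5000, f(x_0) = 0.994996, coefficient = 1
x_1 = 2.3333, f(x_1) = 0.522853, coefficient = 2
x_2 = 3.1667, f(x_2) = 0.000629, coefficient = 2
x_3 = 4.0000, f(x_3) = 0.572750, coefficient = 1

I ≈ (0.833333/2) × 2.614710 = 1.089462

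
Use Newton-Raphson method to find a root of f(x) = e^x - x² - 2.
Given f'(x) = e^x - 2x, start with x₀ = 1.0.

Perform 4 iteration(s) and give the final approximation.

f(x) = e^x - x² - 2
f'(x) = e^x - 2x
x₀ = 1.0

Newton-Raphson formula: x_{n+1} = x_n - f(x_n)/f'(x_n)

Iteration 1:
  f(1.000000) = -0.281718
  f'(1.000000) = 0.718282
  x_1 = 1.000000 - (-0.281718)/0.718282 = 1.392211
Iteration 2:
  f(1.392211) = 0.085485
  f'(1.392211) = 1.239315
  x_2 = 1.392211 - 0.085485/1.239315 = 1.323233
Iteration 3:
  f(1.323233) = 0.004598
  f'(1.323233) = 1.109078
  x_3 = 1.323233 - 0.004598/1.109078 = 1.319087
Iteration 4:
  f(1.319087) = 0.000015
  f'(1.319087) = 1.101832
  x_4 = 1.319087 - 0.000015/1.101832 = 1.319074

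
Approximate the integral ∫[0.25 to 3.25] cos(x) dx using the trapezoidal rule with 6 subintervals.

f(x) = cos(x)
a = 0.25, b = 3.25, n = 6
h = (b - a)/n = 0.500000

Trapezoidal rule: (h/2)[f(x₀) + 2f(x₁) + 2f(x₂) + ... + f(xₙ)]

x_0 = 0.2500, f(x_0) = 0.968912, coefficient = 1
x_1 = 0.7500, f(x_1) = 0.731689, coefficient = 2
x_2 = 1.2500, f(x_2) = 0.315322, coefficient = 2
x_3 = 1.7500, f(x_3) = -0.178246, coefficient = 2
x_4 = 2.2500, f(x_4) = -0.628174, coefficient = 2
x_5 = 2.7500, f(x_5) = -0.924302, coefficient = 2
x_6 = 3.2500, f(x_6) = -0.994130, coefficient = 1

I ≈ (0.500000/2) × -1.392639 = -0.348160
Exact value: -0.355599
Error: 0.007439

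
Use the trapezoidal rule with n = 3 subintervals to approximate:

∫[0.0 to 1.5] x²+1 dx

f(x) = x²+1
a = 0.0, b = 1.5, n = 3
h = (b - a)/n = 0.500000

Trapezoidal rule: (h/2)[f(x₀) + 2f(x₁) + 2f(x₂) + ... + f(xₙ)]

x_0 = 0.0000, f(x_0) = 1.000000, coefficient = 1
x_1 = 0.5000, f(x_1) = 1.250000, coefficient = 2
x_2 = 1.0000, f(x_2) = 2.000000, coefficient = 2
x_3 = 1.5000, f(x_3) = 3.250000, coefficient = 1

I ≈ (0.500000/2) × 10.750000 = 2.687500
Exact value: 2.625000
Error: 0.062500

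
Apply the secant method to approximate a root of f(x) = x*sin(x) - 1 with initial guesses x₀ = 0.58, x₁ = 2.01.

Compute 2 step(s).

f(x) = x*sin(x) - 1
x₀ = 0.58, x₁ = 2.01

Secant formula: x_{n+1} = x_n - f(x_n)(x_n - x_{n-1})/(f(x_n) - f(x_{n-1}))

Iteration 1:
  f(0.580000) = -0.682146
  f(2.010000) = 0.819232
  x_2 = 2.010000 - 0.819232×(2.010000 - 0.580000)/(0.819232 - (-0.682146))
       = 1.229716
Iteration 2:
  f(2.010000) = 0.819232
  f(1.229716) = 0.158876
  x_3 = 1.229716 - 0.158876×(1.229716 - 2.010000)/(0.158876 - 0.819232)
       = 1.041985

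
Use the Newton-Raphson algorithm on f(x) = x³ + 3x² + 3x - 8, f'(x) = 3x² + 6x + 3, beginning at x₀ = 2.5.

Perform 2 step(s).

f(x) = x³ + 3x² + 3x - 8
f'(x) = 3x² + 6x + 3
x₀ = 2.5

Newton-Raphson formula: x_{n+1} = x_n - f(x_n)/f'(x_n)

Iteration 1:
  f(2.500000) = 33.875000
  f'(2.500000) = 36.750000
  x_1 = 2.500000 - 33.875000/36.750000 = 1.578231
Iteration 2:
  f(1.578231) = 8.138217
  f'(1.578231) = 19.941830
  x_2 = 1.578231 - 8.138217/19.941830 = 1.170134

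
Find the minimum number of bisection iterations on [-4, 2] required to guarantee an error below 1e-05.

We need (b-a)/2^n ≤ 1e-05
(2 - (-4))/2^n ≤ 1e-05
6/2^n ≤ 1e-05
2^n ≥ 600000
n ≥ log₂(600000) = 19.19
n ≥ 20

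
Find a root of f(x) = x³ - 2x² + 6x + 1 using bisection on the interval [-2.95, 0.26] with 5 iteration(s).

f(x) = x³ - 2x² + 6x + 1
Initial interval: [-2.95, 0.26]

Iteration 1:
  c_1 = (-2.950000 + 0.260000)/2 = -1.345000
  f(c_1) = f(-1.345000) = -13.121189
  f(a) × f(c) ≥ 0, new interval: [-1.345000, 0.260000]
Iteration 2:
  c_2 = (-1.345000 + 0.260000)/2 = -0.542500
  f(c_2) = f(-0.542500) = -3.003274
  f(a) × f(c) ≥ 0, new interval: [-0.542500, 0.260000]
Iteration 3:
  c_3 = (-0.542500 + 0.260000)/2 = -0.141250
  f(c_3) = f(-0.141250) = 0.109779
  f(a) × f(c) < 0, new interval: [-0.542500, -0.141250]
Iteration 4:
  c_4 = (-0.542500 + (-0.141250))/2 = -0.341875
  f(c_4) = f(-0.341875) = -1.324965
  f(a) × f(c) ≥ 0, new interval: [-0.341875, -0.141250]
Iteration 5:
  c_5 = (-0.341875 + (-0.141250))/2 = -0.241563
  f(c_5) = f(-0.241563) = -0.580176
  f(a) × f(c) ≥ 0, new interval: [-0.241563, -0.141250]

After 5 iteration(s), the approximation is c_5 = -0.241563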